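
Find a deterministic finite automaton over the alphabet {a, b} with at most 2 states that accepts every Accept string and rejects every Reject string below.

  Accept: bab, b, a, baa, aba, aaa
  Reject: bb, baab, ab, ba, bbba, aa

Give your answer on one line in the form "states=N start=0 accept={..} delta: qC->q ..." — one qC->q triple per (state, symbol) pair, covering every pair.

states=2 start=0 accept={1} delta: 0a->1 0b->1 1a->0 1b->0

State merging on the prefix tree: take the shortest (then alphabetical) example prefix whose next move is undefined and point that move at state 0, else 1, else 2, ...; a target is out if some Accept/Reject pair would then sit in one state with the same input left (inseparable). If every existing state is out, open a new one.
a: 0a undefined. 0a->0: no, b/ab meet in 0 with "b" left. Open state 1: 0a->1.
b: 0b undefined. 0b->0: no, bab/ab meet in 1 with "b" left. 0b->1: ok.
aa: 1a undefined. 1a->0: ok.
ab: 1b undefined. 1b->0: ok.
All examples now run through 2 states with every (state, symbol) defined. Accept strings end in {1}, Reject strings end in {0}; accept={1}.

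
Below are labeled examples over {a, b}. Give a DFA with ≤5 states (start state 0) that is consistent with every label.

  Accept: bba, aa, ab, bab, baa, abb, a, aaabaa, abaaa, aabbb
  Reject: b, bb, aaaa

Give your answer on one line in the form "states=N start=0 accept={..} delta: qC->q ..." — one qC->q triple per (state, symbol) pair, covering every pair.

states=4 start=0 accept={1,2} delta: 0a->1 0b->0 1a->2 1b->2 2a->3 2b->1 3a->0 3b->0

Fold the examples into a partial DFA from state 0: repeatedly fix the first undefined (state, symbol) met by the shortest-then-alphabetical prefix, trying targets in increasing order and rejecting any under which an Accept and a Reject string meet in one state with the same remainder; add a state when all current targets are rejected. Accepting states are where Accept strings end.
a: 0a undefined. 0a->0: no, aa/aaaa meet in 0. Open state 1: 0a->1.
b: 0b undefined. 0b->0: ok.
aa: 1a undefined. 1a->0: no, aa/b meet in 0. 1a->1: no, bba/aaaa meet in 1. Open state 2: 1a->2.
ab: 1b undefined. 1b->0: no, ab/b meet in 0. 1b->1: no, abaaa/aaaa meet in 2 with "aa" left. 1b->2: ok.
aaa: 2a undefined. 2a->0: no, bba/aaaa meet in 1. 2a->1: no, aa/aaaa meet in 2. 2a->2: no, aa/aaaa meet in 2. Open state 3: 2a->3.
aab: 2b undefined. 2b->0: no, abb/b meet in 0. 2b->1: ok.
aaaa: 3a undefined. 3a->0: ok.
aaab: 3b undefined. 3b->0: ok.
All examples now run through 4 states with every (state, symbol) defined. Accept strings end in {1,2}, Reject strings end in {0}; accept={1,2}.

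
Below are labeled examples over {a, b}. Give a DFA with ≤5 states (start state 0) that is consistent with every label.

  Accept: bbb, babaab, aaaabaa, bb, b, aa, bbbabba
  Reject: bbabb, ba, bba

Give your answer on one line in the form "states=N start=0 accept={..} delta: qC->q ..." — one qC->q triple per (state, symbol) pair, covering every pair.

State merging on the prefix tree: take the shortest (then alphabetical) example prefix whose next move is undefined and point that move at state 0, else 1, else 2, ...; a target is out if some Accept/Reject pair would then sit in one state with the same input left (inseparable). If every existing state is out, open a new one.
a: 0a undefined. 0a->0: ok.
b: 0b undefined. 0b->0: no, bbb/bbabb meet in 0. Open state 1: 0b->1.
ba: 1a undefined. 1a->0: no, aaaabaa/ba meet in 0. 1a->1: no, aaaabaa/ba meet in 1. Open state 2: 1a->2.
bb: 1b undefined. 1b->0: no, bb/bbabb meet in 0. 1b->1: ok.
bab: 2b undefined. 2b->0: no, bbb/bbabb meet in 1. 2b->1: no, bbb/bbabb meet in 1. 2b->2: ok.
baba: 2a undefined. 2a->0: ok.
All examples now run through 3 states with every (state, symbol) defined. Accept strings end in {0,1}, Reject strings end in {2}; accept={0,1}.

states=3 start=0 accept={0,1} delta: 0a->0 0b->1 1a->2 1b->1 2a->0 2b->2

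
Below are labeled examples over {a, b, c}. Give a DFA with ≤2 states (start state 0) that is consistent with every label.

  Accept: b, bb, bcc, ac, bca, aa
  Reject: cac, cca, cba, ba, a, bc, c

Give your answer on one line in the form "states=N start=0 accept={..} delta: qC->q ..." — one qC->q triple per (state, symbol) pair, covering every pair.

states=2 start=0 accept={0} delta: 0a->1 0b->0 0c->1 1a->0 1b->0 1c->0

Grow the machine one transition at a time. Run the examples from 0; the earliest place one falls off (shortest prefix, ties alphabetical) gets sent to the lowest-numbered state that keeps every Accept/Reject pair distinguishable — a pair clashes when both reach the same state with identical unread suffix — and to a fresh state only if none does.
a: 0a undefined. 0a->0: no, ac/c meet in 0 with "c" left. Open state 1: 0a->1.
b: 0b undefined. 0b->0: ok.
c: 0c undefined. 0c->0: no, b/bc meet in 0. 0c->1: ok.
aa: 1a undefined. 1a->0: ok.
ac: 1c undefined. 1c->0: ok.
cb: 1b undefined. 1b->0: ok.
All examples now run through 2 states with every (state, symbol) defined. Accept strings end in {0}, Reject strings end in {1}; accept={0}.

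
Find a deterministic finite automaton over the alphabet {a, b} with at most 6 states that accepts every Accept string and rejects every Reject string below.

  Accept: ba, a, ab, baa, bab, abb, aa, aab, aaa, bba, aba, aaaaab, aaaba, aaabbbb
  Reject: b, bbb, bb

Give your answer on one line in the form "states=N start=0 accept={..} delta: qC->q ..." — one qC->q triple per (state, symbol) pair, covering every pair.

Grow the machine one transition at a time. Run the examples from 0; the earliest place one falls off (shortest prefix, ties alphabetical) gets sent to the lowest-numbered state that keeps every Accept/Reject pair distinguishable — a pair clashes when both reach the same state with identical unread suffix — and to a fresh state only if none does.
a: 0a undefined. 0a->0: no, ab/b meet in 0 with "b" left. Open state 1: 0a->1.
b: 0b undefined. 0b->0: ok.
aa: 1a undefined. 1a->0: no, baa/b meet in 0. 1a->1: ok.
ab: 1b undefined. 1b->0: no, ab/b meet in 0. 1b->1: ok.
All examples now run through 2 states with every (state, symbol) defined. Accept strings end in {1}, Reject strings end in {0}; accept={1}.

states=2 start=0 accept={1} delta: 0a->1 0b->0 1a->1 1b->1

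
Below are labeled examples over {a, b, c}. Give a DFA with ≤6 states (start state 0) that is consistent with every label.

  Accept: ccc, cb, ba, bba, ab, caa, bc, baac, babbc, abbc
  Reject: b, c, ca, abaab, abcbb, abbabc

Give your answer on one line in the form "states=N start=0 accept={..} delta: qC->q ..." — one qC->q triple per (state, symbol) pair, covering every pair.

states=5 start=0 accept={0,3} delta: 0a->1 0b->1 0c->2 1a->0 1b->3 1c->0 2a->1 2b->0 2c->1 3a->3 3b->4 3c->3 4a->2 4b->1 4c->0

State merging on the prefix tree: take the shortest (then alphabetical) example prefix whose next move is undefined and point that move at state 0, else 1, else 2, ...; a target is out if some Accept/Reject pair would then sit in one state with the same input left (inseparable). If every existing state is out, open a new one.
a: 0a undefined. 0a->0: no, ab/b meet in 0 with "b" left. Open state 1: 0a->1.
b: 0b undefined. 0b->0: no, bc/c meet in 0 with "c" left. 0b->1: ok.
c: 0c undefined. 0c->0: no, ccc/c meet in 0. 0c->1: no, ba/ca meet in 1 with "a" left. Open state 2: 0c->2.
ab: 1b undefined. 1b->0: no, bba/b meet in 1. 1b->1: no, ab/b meet in 1. 1b->2: no, bba/ca meet in 2 with "a" left. Open state 3: 1b->3.
ba: 1a undefined. 1a->0: ok.
bc: 1c undefined. 1c->0: ok.
ca: 2a undefined. 2a->0: no, ba/ca meet in 0. 2a->1: ok.
cb: 2b undefined. 2b->0: ok.
cc: 2c undefined. 2c->0: no, ccc/c meet in 2. 2c->1: ok.
aba: 3a undefined. 3a->0: no, ab/abaab meet in 3. 3a->1: no, bba/b meet in 1. 3a->2: no, bba/c meet in 2. 3a->3: ok.
abb: 3b undefined. 3b->0: no, ccc/abaab meet in 0. 3b->1: no, ccc/abbabc meet in 0. 3b->2: no, babbc/abbabc meet in 3 with "c" left. 3b->3: no, bba/abaab meet in 3. Open state 4: 3b->4.
abc: 3c undefined. 3c->0: no, bba/abcbb meet in 3. 3c->1: no, babbc/b meet in 1. 3c->2: no, babbc/c meet in 2. 3c->3: ok.
abba: 4a undefined. 4a->0: no, ccc/abbabc meet in 0. 4a->1: no, bba/abbabc meet in 3. 4a->2: ok.
abbc: 4c undefined. 4c->0: ok.
abcbb: 4b undefined. 4b->0: no, ccc/abcbb meet in 0. 4b->1: ok.
All examples now run through 5 states with every (state, symbol) defined. Accept strings end in {0,3}, Reject strings end in {1,2,4}; accept={0,3}.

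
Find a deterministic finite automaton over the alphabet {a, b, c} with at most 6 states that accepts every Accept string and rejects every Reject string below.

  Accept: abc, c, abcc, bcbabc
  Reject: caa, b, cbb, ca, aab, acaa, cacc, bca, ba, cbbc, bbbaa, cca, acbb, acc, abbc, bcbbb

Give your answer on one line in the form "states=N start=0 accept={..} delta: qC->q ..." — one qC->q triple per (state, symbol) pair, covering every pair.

states=5 start=0 accept={2,3} delta: 0a->0 0b->1 0c->2 1a->0 1b->2 1c->3 2a->0 2b->3 2c->0 3a->0 3b->4 3c->2 4a->0 4b->0 4c->0

Grow the machine one transition at a time. Run the examples from 0; the earliest place one falls off (shortest prefix, ties alphabetical) gets sent to the lowest-numbered state that keeps every Accept/Reject pair distinguishable — a pair clashes when both reach the same state with identical unread suffix — and to a fresh state only if none does.
a: 0a undefined. 0a->0: ok.
b: 0b undefined. 0b->0: no, abc/abbc meet in 0 with "c" left. Open state 1: 0b->1.
c: 0c undefined. 0c->0: no, c/caa meet in 0. 0c->1: no, abc/acc meet in 1 with "c" left. Open state 2: 0c->2.
ba: 1a undefined. 1a->0: ok.
bb: 1b undefined. 1b->0: no, c/abbc meet in 2. 1b->1: no, abc/abbc meet in 1 with "c" left. 1b->2: ok.
bc: 1c undefined. 1c->0: no, abc/bca meet in 0. 1c->1: no, abc/b meet in 1. 1c->2: no, abcc/acc meet in 2 with "c" left. Open state 3: 1c->3.
ca: 2a undefined. 2a->0: ok.
cb: 2b undefined. 2b->0: no, abc/cbbc meet in 3. 2b->1: no, c/cbb meet in 2. 2b->2: no, c/cbb meet in 2. 2b->3: ok.
cc: 2c undefined. 2c->0: ok.
bca: 3a undefined. 3a->0: ok.
bcb: 3b undefined. 3b->0: no, c/cbbc meet in 2. 3b->1: no, abc/cbbc meet in 3. 3b->2: no, c/cbb meet in 2. 3b->3: no, abc/cbb meet in 3. Open state 4: 3b->4.
abcc: 3c undefined. 3c->0: no, abcc/caa meet in 0. 3c->1: no, abcc/b meet in 1. 3c->2: ok.
bcba: 4a undefined. 4a->0: ok.
bcbb: 4b undefined. 4b->0: ok.
cbbc: 4c undefined. 4c->0: ok.
All examples now run through 5 states with every (state, symbol) defined. Accept strings end in {2,3}, Reject strings end in {0,1,4}; accept={2,3}.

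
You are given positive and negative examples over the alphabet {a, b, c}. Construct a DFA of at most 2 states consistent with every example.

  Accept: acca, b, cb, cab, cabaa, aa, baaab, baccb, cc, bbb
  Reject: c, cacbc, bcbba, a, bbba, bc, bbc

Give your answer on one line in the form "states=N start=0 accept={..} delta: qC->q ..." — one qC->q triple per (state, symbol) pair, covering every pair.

Grow the machine one transition at a time. Run the examples from 0; the earliest place one falls off (shortest prefix, ties alphabetical) gets sent to the lowest-numbered state that keeps every Accept/Reject pair distinguishable — a pair clashes when both reach the same state with identical unread suffix — and to a fresh state only if none does.
a: 0a undefined. 0a->0: no, aa/a meet in 0. Open state 1: 0a->1.
b: 0b undefined. 0b->0: ok.
c: 0c undefined. 0c->0: no, b/c meet in 0. 0c->1: ok.
aa: 1a undefined. 1a->0: ok.
ac: 1c undefined. 1c->0: ok.
cb: 1b undefined. 1b->0: ok.
All examples now run through 2 states with every (state, symbol) defined. Accept strings end in {0}, Reject strings end in {1}; accept={0}.

states=2 start=0 accept={0} delta: 0a->1 0b->0 0c->1 1a->0 1b->0 1c->0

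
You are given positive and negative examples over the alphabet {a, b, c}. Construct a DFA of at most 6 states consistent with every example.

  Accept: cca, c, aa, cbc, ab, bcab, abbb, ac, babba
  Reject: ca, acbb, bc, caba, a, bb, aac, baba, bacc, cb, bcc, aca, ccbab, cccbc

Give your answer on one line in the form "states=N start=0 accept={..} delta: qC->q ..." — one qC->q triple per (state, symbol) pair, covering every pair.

states=5 start=0 accept={0,2} delta: 0a->1 0b->2 0c->2 1a->2 1b->2 1c->0 2a->3 2b->1 2c->3 3a->0 3b->4 3c->3 4a->3 4b->1 4c->1

Grow the machine one transition at a time. Run the examples from 0; the earliest place one falls off (shortest prefix, ties alphabetical) gets sent to the lowest-numbered state that keeps every Accept/Reject pair distinguishable — a pair clashes when both reach the same state with identical unread suffix — and to a fresh state only if none does.
a: 0a undefined. 0a->0: no, c/aac meet in 0 with "c" left. Open state 1: 0a->1.
b: 0b undefined. 0b->0: no, c/bc meet in 0 with "c" left. 0b->1: no, ab/bb meet in 1 with "b" left. Open state 2: 0b->2.
c: 0c undefined. 0c->0: no, cca/ca meet in 1. 0c->1: no, cca/aca meet in 1 with "ca" left. 0c->2: ok.
aa: 1a undefined. 1a->0: no, c/aac meet in 2. 1a->1: no, aa/a meet in 1. 1a->2: ok.
ab: 1b undefined. 1b->0: no, abbb/bb meet in 2 with "b" left. 1b->1: no, ab/a meet in 1. 1b->2: ok.
ac: 1c undefined. 1c->0: ok.
ba: 2a undefined. 2a->0: no, ac/ca meet in 0. 2a->1: no, c/bacc meet in 2. 2a->2: no, c/ca meet in 2. Open state 3: 2a->3.
bb: 2b undefined. 2b->0: no, ac/acbb meet in 0. 2b->1: ok.
bc: 2c undefined. 2c->0: no, cca/acbb meet in 1. 2c->1: no, cbc/bcc meet in 0. 2c->2: no, cca/ca meet in 3. 2c->3: ok.
bab: 3b undefined. 3b->0: no, c/ccbab meet in 2. 3b->1: no, c/caba meet in 2. 3b->2: no, c/ccbab meet in 2. 3b->3: no, cca/caba meet in 3 with "a" left. Open state 4: 3b->4.
bac: 3c undefined. 3c->0: no, c/bacc meet in 2. 3c->1: no, cbc/bacc meet in 0. 3c->2: no, c/bcc meet in 2. 3c->3: ok.
bca: 3a undefined. 3a->0: ok.
baba: 4a undefined. 4a->0: no, cca/caba meet in 0. 4a->1: no, c/ccbab meet in 2. 4a->2: no, c/caba meet in 2. 4a->3: ok.
babb: 4b undefined. 4b->0: no, babba/acbb meet in 1. 4b->1: ok.
cccbc: 4c undefined. 4c->0: no, cca/cccbc meet in 0. 4c->1: ok.
All examples now run through 5 states with every (state, symbol) defined. Accept strings end in {0,2}, Reject strings end in {1,3,4}; accept={0,2}.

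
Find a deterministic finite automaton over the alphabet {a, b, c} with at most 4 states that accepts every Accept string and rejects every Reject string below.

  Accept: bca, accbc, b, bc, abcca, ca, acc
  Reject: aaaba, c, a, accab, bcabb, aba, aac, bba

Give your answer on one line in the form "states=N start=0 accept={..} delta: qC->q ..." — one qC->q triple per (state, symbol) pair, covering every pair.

states=4 start=0 accept={1,3} delta: 0a->0 0b->1 0c->2 1a->0 1b->0 1c->3 2a->1 2b->0 2c->3 3a->3 3b->2 3c->2

State merging on the prefix tree: take the shortest (then alphabetical) example prefix whose next move is undefined and point that move at state 0, else 1, else 2, ...; a target is out if some Accept/Reject pair would then sit in one state with the same input left (inseparable). If every existing state is out, open a new one.
a: 0a undefined. 0a->0: ok.
b: 0b undefined. 0b->0: no, b/aaaba meet in 0. Open state 1: 0b->1.
c: 0c undefined. 0c->0: no, b/accab meet in 1. 0c->1: no, b/c meet in 1. Open state 2: 0c->2.
bb: 1b undefined. 1b->0: ok.
bc: 1c undefined. 1c->0: no, bca/a meet in 0. 1c->1: no, bca/aaaba meet in 1 with "a" left. 1c->2: no, bc/c meet in 2. Open state 3: 1c->3.
ca: 2a undefined. 2a->0: no, ca/a meet in 0. 2a->1: ok.
aba: 1a undefined. 1a->0: ok.
acc: 2c undefined. 2c->0: no, b/accab meet in 1. 2c->1: no, accbc/c meet in 2. 2c->2: no, acc/c meet in 2. 2c->3: ok.
bca: 3a undefined. 3a->0: no, bca/aaaba meet in 0. 3a->1: no, bca/bcabb meet in 1. 3a->2: no, bca/c meet in 2. 3a->3: ok.
abcc: 3c undefined. 3c->0: no, abcca/aaaba meet in 0. 3c->1: no, abcca/aaaba meet in 0. 3c->2: ok.
accb: 3b undefined. 3b->0: no, accbc/c meet in 2. 3b->1: no, b/accab meet in 1. 3b->2: ok.
bcabb: 2b undefined. 2b->0: ok.
All examples now run through 4 states with every (state, symbol) defined. Accept strings end in {1,3}, Reject strings end in {0,2}; accept={1,3}.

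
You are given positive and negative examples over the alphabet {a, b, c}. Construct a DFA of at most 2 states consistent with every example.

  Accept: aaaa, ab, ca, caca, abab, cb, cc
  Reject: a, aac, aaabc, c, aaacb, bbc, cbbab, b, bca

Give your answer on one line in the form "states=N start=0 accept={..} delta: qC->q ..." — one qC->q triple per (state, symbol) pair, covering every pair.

states=2 start=0 accept={0} delta: 0a->1 0b->1 0c->1 1a->0 1b->0 1c->0

State merging on the prefix tree: take the shortest (then alphabetical) example prefix whose next move is undefined and point that move at state 0, else 1, else 2, ...; a target is out if some Accept/Reject pair would then sit in one state with the same input left (inseparable). If every existing state is out, open a new one.
a: 0a undefined. 0a->0: no, aaaa/a meet in 0. Open state 1: 0a->1.
b: 0b undefined. 0b->0: no, ca/bca meet in 0 with "ca" left. 0b->1: ok.
c: 0c undefined. 0c->0: no, ca/a meet in 1. 0c->1: ok.
aa: 1a undefined. 1a->0: ok.
ab: 1b undefined. 1b->0: ok.
bc: 1c undefined. 1c->0: ok.
All examples now run through 2 states with every (state, symbol) defined. Accept strings end in {0}, Reject strings end in {1}; accept={0}.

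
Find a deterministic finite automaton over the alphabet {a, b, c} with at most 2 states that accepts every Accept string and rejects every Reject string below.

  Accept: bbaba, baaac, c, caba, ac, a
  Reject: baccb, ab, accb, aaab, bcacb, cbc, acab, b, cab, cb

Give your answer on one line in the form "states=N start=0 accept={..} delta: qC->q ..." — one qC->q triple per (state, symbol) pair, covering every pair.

Grow the machine one transition at a time. Run the examples from 0; the earliest place one falls off (shortest prefix, ties alphabetical) gets sent to the lowest-numbered state that keeps every Accept/Reject pair distinguishable — a pair clashes when both reach the same state with identical unread suffix — and to a fresh state only if none does.
a: 0a undefined. 0a->0: ok.
b: 0b undefined. 0b->0: no, bbaba/ab meet in 0. Open state 1: 0b->1.
c: 0c undefined. 0c->0: ok.
ba: 1a undefined. 1a->0: ok.
bb: 1b undefined. 1b->0: ok.
bc: 1c undefined. 1c->0: no, bbaba/cbc meet in 0. 1c->1: ok.
All examples now run through 2 states with every (state, symbol) defined. Accept strings end in {0}, Reject strings end in {1}; accept={0}.

states=2 start=0 accept={0} delta: 0a->0 0b->1 0c->0 1a->0 1b->0 1c->1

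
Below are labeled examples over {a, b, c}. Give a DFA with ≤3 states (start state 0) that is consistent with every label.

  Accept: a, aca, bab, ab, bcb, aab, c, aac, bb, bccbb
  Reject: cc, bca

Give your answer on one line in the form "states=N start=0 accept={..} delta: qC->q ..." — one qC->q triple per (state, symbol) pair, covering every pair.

Fold the examples into a partial DFA from state 0: repeatedly fix the first undefined (state, symbol) met by the shortest-then-alphabetical prefix, trying targets in increasing order and rejecting any under which an Accept and a Reject string meet in one state with the same remainder; add a state when all current targets are rejected. Accepting states are where Accept strings end.
a: 0a undefined. 0a->0: ok.
b: 0b undefined. 0b->0: no, aca/bca meet in 0 with "ca" left. Open state 1: 0b->1.
c: 0c undefined. 0c->0: no, a/cc meet in 0. 0c->1: ok.
ba: 1a undefined. 1a->0: ok.
bb: 1b undefined. 1b->0: ok.
bc: 1c undefined. 1c->0: no, a/cc meet in 0. 1c->1: no, a/bca meet in 0. Open state 2: 1c->2.
bca: 2a undefined. 2a->0: no, a/bca meet in 0. 2a->1: no, bab/bca meet in 1. 2a->2: ok.
bcb: 2b undefined. 2b->0: ok.
bcc: 2c undefined. 2c->0: ok.
All examples now run through 3 states with every (state, symbol) defined. Accept strings end in {0,1}, Reject strings end in {2}; accept={0,1}.

states=3 start=0 accept={0,1} delta: 0a->0 0b->1 0c->1 1a->0 1b->0 1c->2 2a->2 2b->0 2c->0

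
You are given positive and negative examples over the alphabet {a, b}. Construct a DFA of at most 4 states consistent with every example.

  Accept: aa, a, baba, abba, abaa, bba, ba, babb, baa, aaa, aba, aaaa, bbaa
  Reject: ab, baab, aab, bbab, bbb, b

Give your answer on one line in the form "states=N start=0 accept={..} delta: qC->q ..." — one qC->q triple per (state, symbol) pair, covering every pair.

states=2 start=0 accept={0} delta: 0a->0 0b->1 1a->0 1b->0

Grow the machine one transition at a time. Run the examples from 0; the earliest place one falls off (shortest prefix, ties alphabetical) gets sent to the lowest-numbered state that keeps every Accept/Reject pair distinguishable — a pair clashes when both reach the same state with identical unread suffix — and to a fresh state only if none does.
a: 0a undefined. 0a->0: ok.
b: 0b undefined. 0b->0: no, aa/ab meet in 0. Open state 1: 0b->1.
ba: 1a undefined. 1a->0: ok.
bb: 1b undefined. 1b->0: ok.
All examples now run through 2 states with every (state, symbol) defined. Accept strings end in {0}, Reject strings end in {1}; accept={0}.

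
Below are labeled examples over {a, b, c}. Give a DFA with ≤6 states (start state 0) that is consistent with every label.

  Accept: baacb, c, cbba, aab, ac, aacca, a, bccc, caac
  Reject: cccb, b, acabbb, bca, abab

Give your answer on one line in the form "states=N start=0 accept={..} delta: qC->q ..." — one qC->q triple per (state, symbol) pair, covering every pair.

states=3 start=0 accept={1} delta: 0a->1 0b->0 0c->1 1a->2 1b->0 1c->1 2a->1 2b->1 2c->2

State merging on the prefix tree: take the shortest (then alphabetical) example prefix whose next move is undefined and point that move at state 0, else 1, else 2, ...; a target is out if some Accept/Reject pair would then sit in one state with the same input left (inseparable). If every existing state is out, open a new one.
a: 0a undefined. 0a->0: no, aab/b meet in 0 with "b" left. Open state 1: 0a->1.
b: 0b undefined. 0b->0: ok.
c: 0c undefined. 0c->0: no, c/cccb meet in 0. 0c->1: ok.
aa: 1a undefined. 1a->0: no, aab/b meet in 0. 1a->1: no, c/bca meet in 1. Open state 2: 1a->2.
ab: 1b undefined. 1b->0: ok.
ac: 1c undefined. 1c->0: no, ac/cccb meet in 0. 1c->1: ok.
aab: 2b undefined. 2b->0: no, aab/cccb meet in 0. 2b->1: ok.
aac: 2c undefined. 2c->0: no, baacb/cccb meet in 0. 2c->1: no, baacb/cccb meet in 0. 2c->2: ok.
caa: 2a undefined. 2a->0: no, aacca/cccb meet in 0. 2a->1: ok.
All examples now run through 3 states with every (state, symbol) defined. Accept strings end in {1}, Reject strings end in {0,2}; accept={1}.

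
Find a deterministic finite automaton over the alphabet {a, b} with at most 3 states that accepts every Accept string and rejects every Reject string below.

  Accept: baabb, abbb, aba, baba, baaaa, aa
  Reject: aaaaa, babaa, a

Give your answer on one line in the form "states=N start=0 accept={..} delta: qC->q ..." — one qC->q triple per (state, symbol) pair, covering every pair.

Fold the examples into a partial DFA from state 0: repeatedly fix the first undefined (state, symbol) met by the shortest-then-alphabetical prefix, trying targets in increasing order and rejecting any under which an Accept and a Reject string meet in one state with the same remainder; add a state when all current targets are rejected. Accepting states are where Accept strings end.
a: 0a undefined. 0a->0: no, aa/aaaaa meet in 0. Open state 1: 0a->1.
b: 0b undefined. 0b->0: ok.
aa: 1a undefined. 1a->0: ok.
ab: 1b undefined. 1b->0: no, baabb/babaa meet in 0. 1b->1: no, abbb/aaaaa meet in 1. Open state 2: 1b->2.
aba: 2a undefined. 2a->0: ok.
abb: 2b undefined. 2b->0: ok.
All examples now run through 3 states with every (state, symbol) defined. Accept strings end in {0}, Reject strings end in {1}; accept={0}.

states=3 start=0 accept={0} delta: 0a->1 0b->0 1a->0 1b->2 2a->0 2b->0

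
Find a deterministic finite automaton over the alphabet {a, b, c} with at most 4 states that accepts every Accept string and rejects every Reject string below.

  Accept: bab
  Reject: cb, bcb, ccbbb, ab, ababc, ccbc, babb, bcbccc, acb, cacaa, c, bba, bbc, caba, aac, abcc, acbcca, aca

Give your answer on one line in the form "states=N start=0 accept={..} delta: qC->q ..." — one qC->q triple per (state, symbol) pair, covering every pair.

states=3 start=0 accept={2} delta: 0a->0 0b->1 0c->0 1a->1 1b->2 1c->0 2a->0 2b->0 2c->0

State merging on the prefix tree: take the shortest (then alphabetical) example prefix whose next move is undefined and point that move at state 0, else 1, else 2, ...; a target is out if some Accept/Reject pair would then sit in one state with the same input left (inseparable). If every existing state is out, open a new one.
a: 0a undefined. 0a->0: ok.
b: 0b undefined. 0b->0: no, bab/ab meet in 0. Open state 1: 0b->1.
c: 0c undefined. 0c->0: ok.
ba: 1a undefined. 1a->0: no, bab/cb meet in 1. 1a->1: ok.
bb: 1b undefined. 1b->0: no, bab/ababc meet in 0. 1b->1: no, bab/cb meet in 1. Open state 2: 1b->2.
bc: 1c undefined. 1c->0: ok.
bba: 2a undefined. 2a->0: ok.
bbc: 2c undefined. 2c->0: ok.
babb: 2b undefined. 2b->0: ok.
All examples now run through 3 states with every (state, symbol) defined. Accept strings end in {2}, Reject strings end in {0,1}; accept={2}.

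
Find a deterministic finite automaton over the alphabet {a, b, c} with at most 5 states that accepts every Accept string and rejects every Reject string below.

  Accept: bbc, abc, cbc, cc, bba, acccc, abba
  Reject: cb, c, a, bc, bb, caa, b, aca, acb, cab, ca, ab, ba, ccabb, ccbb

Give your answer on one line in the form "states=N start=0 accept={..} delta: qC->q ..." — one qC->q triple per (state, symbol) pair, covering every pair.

Grow the machine one transition at a time. Run the examples from 0; the earliest place one falls off (shortest prefix, ties alphabetical) gets sent to the lowest-numbered state that keeps every Accept/Reject pair distinguishable — a pair clashes when both reach the same state with identical unread suffix — and to a fresh state only if none does.
a: 0a undefined. 0a->0: no, abc/bc meet in 0 with "bc" left. Open state 1: 0a->1.
b: 0b undefined. 0b->0: no, bbc/c meet in 0 with "c" left. 0b->1: ok.
c: 0c undefined. 0c->0: no, cbc/bc meet in 1 with "c" left. 0c->1: no, cc/bc meet in 1 with "c" left. Open state 2: 0c->2.
ab: 1b undefined. 1b->0: no, bbc/c meet in 2. 1b->1: no, bbc/bc meet in 1 with "c" left. 1b->2: no, bba/ca meet in 2 with "a" left. Open state 3: 1b->3.
ac: 1c undefined. 1c->0: ok.
ba: 1a undefined. 1a->0: ok.
ca: 2a undefined. 2a->0: ok.
cb: 2b undefined. 2b->0: no, cbc/c meet in 2. 2b->1: no, cbc/bc meet in 0. 2b->2: ok.
cc: 2c undefined. 2c->0: no, cbc/bc meet in 0. 2c->1: no, cbc/a meet in 1. 2c->2: no, cbc/cb meet in 2. 2c->3: no, cbc/bb meet in 3. Open state 4: 2c->4.
abb: 3b undefined. 3b->0: no, abba/a meet in 1. 3b->1: no, abba/bc meet in 0. 3b->2: no, abba/bc meet in 0. 3b->3: ok.
abc: 3c undefined. 3c->0: no, bbc/bc meet in 0. 3c->1: no, bbc/a meet in 1. 3c->2: no, bbc/cb meet in 2. 3c->3: no, bbc/bb meet in 3. 3c->4: ok.
bba: 3a undefined. 3a->0: no, bba/bc meet in 0. 3a->1: no, bba/a meet in 1. 3a->2: no, bba/cb meet in 2. 3a->3: no, bba/bb meet in 3. 3a->4: ok.
cca: 4a undefined. 4a->0: ok.
ccb: 4b undefined. 4b->0: ok.
acccc: 4c undefined. 4c->0: no, acccc/bc meet in 0. 4c->1: no, acccc/a meet in 1. 4c->2: no, acccc/cb meet in 2. 4c->3: no, acccc/bb meet in 3. 4c->4: ok.
All examples now run through 5 states with every (state, symbol) defined. Accept strings end in {4}, Reject strings end in {0,1,2,3}; accept={4}.

states=5 start=0 accept={4} delta: 0a->1 0b->1 0c->2 1a->0 1b->3 1c->0 2a->0 2b->2 2c->4 3a->4 3b->3 3c->4 4a->0 4b->0 4c->4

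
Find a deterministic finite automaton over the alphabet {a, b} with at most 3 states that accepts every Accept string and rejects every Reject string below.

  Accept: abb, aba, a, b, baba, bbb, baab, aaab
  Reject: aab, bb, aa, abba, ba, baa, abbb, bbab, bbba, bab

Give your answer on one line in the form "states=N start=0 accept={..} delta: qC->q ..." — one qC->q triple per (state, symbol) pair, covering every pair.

states=3 start=0 accept={1} delta: 0a->1 0b->1 1a->2 1b->0 2a->0 2b->0

Grow the machine one transition at a time. Run the examples from 0; the earliest place one falls off (shortest prefix, ties alphabetical) gets sent to the lowest-numbered state that keeps every Accept/Reject pair distinguishable — a pair clashes when both reach the same state with identical unread suffix — and to a fresh state only if none does.
a: 0a undefined. 0a->0: no, abb/bb meet in 0 with "bb" left. Open state 1: 0a->1.
b: 0b undefined. 0b->0: no, a/ba meet in 1. 0b->1: ok.
aa: 1a undefined. 1a->0: no, a/aab meet in 1. 1a->1: no, a/aa meet in 1. Open state 2: 1a->2.
ab: 1b undefined. 1b->0: ok.
aaa: 2a undefined. 2a->0: ok.
aab: 2b undefined. 2b->0: ok.
All examples now run through 3 states with every (state, symbol) defined. Accept strings end in {1}, Reject strings end in {0,2}; accept={1}.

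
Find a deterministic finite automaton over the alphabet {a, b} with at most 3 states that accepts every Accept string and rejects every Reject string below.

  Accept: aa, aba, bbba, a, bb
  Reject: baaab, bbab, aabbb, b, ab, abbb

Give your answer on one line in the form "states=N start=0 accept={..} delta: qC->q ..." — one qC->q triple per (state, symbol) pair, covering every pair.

State merging on the prefix tree: take the shortest (then alphabetical) example prefix whose next move is undefined and point that move at state 0, else 1, else 2, ...; a target is out if some Accept/Reject pair would then sit in one state with the same input left (inseparable). If every existing state is out, open a new one.
a: 0a undefined. 0a->0: ok.
b: 0b undefined. 0b->0: no, aa/baaab meet in 0. Open state 1: 0b->1.
ba: 1a undefined. 1a->0: ok.
bb: 1b undefined. 1b->0: ok.
All examples now run through 2 states with every (state, symbol) defined. Accept strings end in {0}, Reject strings end in {1}; accept={0}.

states=2 start=0 accept={0} delta: 0a->0 0b->1 1a->0 1b->0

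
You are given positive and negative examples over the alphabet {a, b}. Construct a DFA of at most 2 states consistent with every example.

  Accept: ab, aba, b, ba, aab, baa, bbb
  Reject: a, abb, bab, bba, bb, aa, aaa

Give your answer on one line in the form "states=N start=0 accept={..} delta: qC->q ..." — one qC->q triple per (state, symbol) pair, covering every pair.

states=2 start=0 accept={1} delta: 0a->0 0b->1 1a->1 1b->0

Grow the machine one transition at a time. Run the examples from 0; the earliest place one falls off (shortest prefix, ties alphabetical) gets sent to the lowest-numbered state that keeps every Accept/Reject pair distinguishable — a pair clashes when both reach the same state with identical unread suffix — and to a fresh state only if none does.
a: 0a undefined. 0a->0: ok.
b: 0b undefined. 0b->0: no, ab/a meet in 0. Open state 1: 0b->1.
ba: 1a undefined. 1a->0: no, ab/bab meet in 1. 1a->1: ok.
bb: 1b undefined. 1b->0: ok.
All examples now run through 2 states with every (state, symbol) defined. Accept strings end in {1}, Reject strings end in {0}; accept={1}.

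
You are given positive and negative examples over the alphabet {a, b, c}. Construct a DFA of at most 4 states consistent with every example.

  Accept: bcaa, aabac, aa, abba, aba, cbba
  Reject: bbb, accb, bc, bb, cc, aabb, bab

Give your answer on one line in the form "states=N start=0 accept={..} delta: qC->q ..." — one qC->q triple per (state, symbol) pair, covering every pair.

Fold the examples into a partial DFA from state 0: repeatedly fix the first undefined (state, symbol) met by the shortest-then-alphabetical prefix, trying targets in increasing order and rejecting any under which an Accept and a Reject string meet in one state with the same remainder; add a state when all current targets are rejected. Accepting states are where Accept strings end.
a: 0a undefined. 0a->0: ok.
b: 0b undefined. 0b->0: no, aabac/bc meet in 0 with "c" left. Open state 1: 0b->1.
c: 0c undefined. 0c->0: no, aa/cc meet in 0. 0c->1: ok.
ba: 1a undefined. 1a->0: no, aabac/bab meet in 1. 1a->1: no, aabac/bc meet in 1 with "c" left. Open state 2: 1a->2.
bb: 1b undefined. 1b->0: no, aa/bb meet in 0. 1b->1: ok.
bc: 1c undefined. 1c->0: no, bcaa/bc meet in 0. 1c->1: ok.
bab: 2b undefined. 2b->0: no, aa/bab meet in 0. 2b->1: ok.
bcaa: 2a undefined. 2a->0: ok.
aabac: 2c undefined. 2c->0: ok.
All examples now run through 3 states with every (state, symbol) defined. Accept strings end in {0,2}, Reject strings end in {1}; accept={0,2}.

states=3 start=0 accept={0,2} delta: 0a->0 0b->1 0c->1 1a->2 1b->1 1c->1 2a->0 2b->1 2c->0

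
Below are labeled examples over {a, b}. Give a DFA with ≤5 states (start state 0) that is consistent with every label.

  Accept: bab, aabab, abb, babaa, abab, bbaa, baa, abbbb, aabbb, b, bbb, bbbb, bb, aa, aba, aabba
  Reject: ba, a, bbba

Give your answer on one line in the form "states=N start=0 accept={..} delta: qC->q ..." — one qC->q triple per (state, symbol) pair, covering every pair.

Grow the machine one transition at a time. Run the examples from 0; the earliest place one falls off (shortest prefix, ties alphabetical) gets sent to the lowest-numbered state that keeps every Accept/Reject pair distinguishable — a pair clashes when both reach the same state with identical unread suffix — and to a fresh state only if none does.
a: 0a undefined. 0a->0: no, aa/a meet in 0. Open state 1: 0a->1.
b: 0b undefined. 0b->0: ok.
aa: 1a undefined. 1a->0: no, aabba/ba meet in 1. 1a->1: no, bbaa/ba meet in 1. Open state 2: 1a->2.
ab: 1b undefined. 1b->0: no, aba/ba meet in 1. 1b->1: no, bab/ba meet in 1. 1b->2: ok.
aab: 2b undefined. 2b->0: no, aabba/ba meet in 1. 2b->1: no, aabab/ba meet in 1. 2b->2: ok.
aba: 2a undefined. 2a->0: no, babaa/ba meet in 1. 2a->1: no, aba/ba meet in 1. 2a->2: ok.
All examples now run through 3 states with every (state, symbol) defined. Accept strings end in {0,2}, Reject strings end in {1}; accept={0,2}.

states=3 start=0 accept={0,2} delta: 0a->1 0b->0 1a->2 1b->2 2a->2 2b->2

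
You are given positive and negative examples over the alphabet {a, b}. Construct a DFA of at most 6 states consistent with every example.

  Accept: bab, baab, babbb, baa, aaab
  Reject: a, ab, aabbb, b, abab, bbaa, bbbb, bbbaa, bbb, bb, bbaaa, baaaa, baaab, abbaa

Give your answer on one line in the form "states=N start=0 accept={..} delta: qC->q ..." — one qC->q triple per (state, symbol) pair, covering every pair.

Fold the examples into a partial DFA from state 0: repeatedly fix the first undefined (state, symbol) met by the shortest-then-alphabetical prefix, trying targets in increasing order and rejecting any under which an Accept and a Reject string meet in one state with the same remainder; add a state when all current targets are rejected. Accepting states are where Accept strings end.
a: 0a undefined. 0a->0: no, bab/abab meet in 0 with "bab" left. Open state 1: 0a->1.
b: 0b undefined. 0b->0: no, bab/ab meet in 1 with "b" left. 0b->1: no, babbb/aabbb meet in 1 with "abbb" left. Open state 2: 0b->2.
aa: 1a undefined. 1a->0: no, aaab/ab meet in 1 with "b" left. 1a->1: no, aaab/ab meet in 1 with "b" left. 1a->2: ok.
ab: 1b undefined. 1b->0: no, baa/abbaa meet in 2 with "aa" left. 1b->1: ok.
ba: 2a undefined. 2a->0: no, bab/b meet in 2. 2a->1: no, bab/a meet in 1. 2a->2: no, bab/abab meet in 2 with "b" left. Open state 3: 2a->3.
bb: 2b undefined. 2b->0: no, baa/bbbaa meet in 3 with "a" left. 2b->1: no, baa/bbaaa meet in 3 with "a" left. 2b->2: no, baa/bbaa meet in 3 with "a" left. 2b->3: no, bab/bbb meet in 3 with "b" left. Open state 4: 2b->4.
baa: 3a undefined. 3a->0: no, baab/b meet in 2. 3a->1: no, baab/a meet in 1. 3a->2: no, bab/baaab meet in 3 with "b" left. 3a->3: no, bab/baaab meet in 3 with "b" left. 3a->4: no, baab/bbb meet in 4 with "b" left. Open state 5: 3a->5.
bab: 3b undefined. 3b->0: no, babbb/abab meet in 4. 3b->1: no, bab/a meet in 1. 3b->2: no, bab/b meet in 2. 3b->3: no, bab/abbaa meet in 3. 3b->4: no, bab/abab meet in 4. 3b->5: ok.
bba: 4a undefined. 4a->0: ok.
bbb: 4b undefined. 4b->0: ok.
baaa: 5a undefined. 5a->0: ok.
baab: 5b undefined. 5b->0: no, baab/bbb meet in 0. 5b->1: no, baab/a meet in 1. 5b->2: no, baab/aabbb meet in 2. 5b->3: no, baab/abbaa meet in 3. 5b->4: no, baab/abab meet in 4. 5b->5: ok.
All examples now run through 6 states with every (state, symbol) defined. Accept strings end in {5}, Reject strings end in {0,1,2,3,4}; accept={5}.

states=6 start=0 accept={5} delta: 0a->1 0b->2 1a->2 1b->1 2a->3 2b->4 3a->5 3b->5 4a->0 4b->0 5a->0 5b->5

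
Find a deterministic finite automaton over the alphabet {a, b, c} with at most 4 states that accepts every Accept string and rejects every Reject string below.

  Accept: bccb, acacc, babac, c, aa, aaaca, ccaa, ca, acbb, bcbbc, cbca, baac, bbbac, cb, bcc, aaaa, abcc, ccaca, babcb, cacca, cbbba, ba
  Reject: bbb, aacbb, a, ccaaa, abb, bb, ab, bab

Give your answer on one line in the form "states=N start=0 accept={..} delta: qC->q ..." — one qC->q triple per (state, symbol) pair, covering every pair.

states=4 start=0 accept={0,2,3} delta: 0a->1 0b->1 0c->2 1a->0 1b->1 1c->3 2a->0 2b->0 2c->3 3a->2 3b->2 3c->2

Grow the machine one transition at a time. Run the examples from 0; the earliest place one falls off (shortest prefix, ties alphabetical) gets sent to the lowest-numbered state that keeps every Accept/Reject pair distinguishable — a pair clashes when both reach the same state with identical unread suffix — and to a fresh state only if none does.
a: 0a undefined. 0a->0: no, aa/a meet in 0. Open state 1: 0a->1.
b: 0b undefined. 0b->0: no, ba/a meet in 1. 0b->1: ok.
c: 0c undefined. 0c->0: no, ca/a meet in 1. 0c->1: no, c/a meet in 1. Open state 2: 0c->2.
aa: 1a undefined. 1a->0: ok.
ab: 1b undefined. 1b->0: no, aa/bb meet in 0. 1b->1: ok.
ac: 1c undefined. 1c->0: no, aaaca/bbb meet in 1. 1c->1: no, bccb/bbb meet in 1. 1c->2: no, acbb/aacbb meet in 2 with "bb" left. Open state 3: 1c->3.
ca: 2a undefined. 2a->0: ok.
cb: 2b undefined. 2b->0: ok.
cc: 2c undefined. 2c->0: no, cacca/bbb meet in 1. 2c->1: no, aa/ccaaa meet in 0. 2c->2: no, aa/ccaaa meet in 0. 2c->3: ok.
aca: 3a undefined. 3a->0: no, aa/ccaaa meet in 0. 3a->1: no, aaaca/bbb meet in 1. 3a->2: ok.
acb: 3b undefined. 3b->0: no, acbb/bbb meet in 1. 3b->1: no, acbb/bbb meet in 1. 3b->2: ok.
bcc: 3c undefined. 3c->0: no, bccb/bbb meet in 1. 3c->1: no, bccb/bbb meet in 1. 3c->2: ok.
All examples now run through 4 states with every (state, symbol) defined. Accept strings end in {0,2,3}, Reject strings end in {1}; accept={0,2,3}.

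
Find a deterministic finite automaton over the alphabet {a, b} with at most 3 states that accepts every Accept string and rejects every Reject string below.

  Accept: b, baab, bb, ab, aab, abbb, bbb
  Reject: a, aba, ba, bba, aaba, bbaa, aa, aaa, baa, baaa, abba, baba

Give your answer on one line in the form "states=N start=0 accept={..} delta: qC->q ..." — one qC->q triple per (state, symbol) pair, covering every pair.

State merging on the prefix tree: take the shortest (then alphabetical) example prefix whose next move is undefined and point that move at state 0, else 1, else 2, ...; a target is out if some Accept/Reject pair would then sit in one state with the same input left (inseparable). If every existing state is out, open a new one.
a: 0a undefined. 0a->0: ok.
b: 0b undefined. 0b->0: no, b/a meet in 0. Open state 1: 0b->1.
ba: 1a undefined. 1a->0: ok.
bb: 1b undefined. 1b->0: no, bb/a meet in 0. 1b->1: ok.
All examples now run through 2 states with every (state, symbol) defined. Accept strings end in {1}, Reject strings end in {0}; accept={1}.

states=2 start=0 accept={1} delta: 0a->0 0b->1 1a->0 1b->1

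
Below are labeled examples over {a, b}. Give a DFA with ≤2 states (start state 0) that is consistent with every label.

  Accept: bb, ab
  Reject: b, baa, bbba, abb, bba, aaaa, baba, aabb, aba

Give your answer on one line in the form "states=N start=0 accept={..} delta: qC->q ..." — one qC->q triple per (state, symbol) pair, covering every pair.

Grow the machine one transition at a time. Run the examples from 0; the earliest place one falls off (shortest prefix, ties alphabetical) gets sent to the lowest-numbered state that keeps every Accept/Reject pair distinguishable — a pair clashes when both reach the same state with identical unread suffix — and to a fresh state only if none does.
a: 0a undefined. 0a->0: no, bb/abb meet in 0 with "bb" left. Open state 1: 0a->1.
b: 0b undefined. 0b->0: no, bb/b meet in 0. 0b->1: ok.
aa: 1a undefined. 1a->0: no, bb/aabb meet in 1 with "b" left. 1a->1: ok.
ab: 1b undefined. 1b->0: ok.
All examples now run through 2 states with every (state, symbol) defined. Accept strings end in {0}, Reject strings end in {1}; accept={0}.

states=2 start=0 accept={0} delta: 0a->1 0b->1 1a->1 1b->0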